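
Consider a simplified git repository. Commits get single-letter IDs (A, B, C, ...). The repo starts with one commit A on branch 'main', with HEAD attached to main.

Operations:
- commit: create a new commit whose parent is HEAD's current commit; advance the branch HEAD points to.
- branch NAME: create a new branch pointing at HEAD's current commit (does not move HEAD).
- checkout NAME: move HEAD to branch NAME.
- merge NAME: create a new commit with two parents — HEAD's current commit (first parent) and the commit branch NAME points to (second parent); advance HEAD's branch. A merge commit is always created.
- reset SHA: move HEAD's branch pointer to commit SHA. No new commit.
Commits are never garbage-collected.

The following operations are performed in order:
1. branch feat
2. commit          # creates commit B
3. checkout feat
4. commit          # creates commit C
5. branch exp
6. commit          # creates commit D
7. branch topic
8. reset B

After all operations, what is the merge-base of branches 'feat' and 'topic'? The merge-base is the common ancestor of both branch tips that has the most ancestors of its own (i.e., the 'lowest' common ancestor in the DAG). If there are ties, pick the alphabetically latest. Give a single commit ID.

After op 1 (branch): HEAD=main@A [feat=A main=A]
After op 2 (commit): HEAD=main@B [feat=A main=B]
After op 3 (checkout): HEAD=feat@A [feat=A main=B]
After op 4 (commit): HEAD=feat@C [feat=C main=B]
After op 5 (branch): HEAD=feat@C [exp=C feat=C main=B]
After op 6 (commit): HEAD=feat@D [exp=C feat=D main=B]
After op 7 (branch): HEAD=feat@D [exp=C feat=D main=B topic=D]
After op 8 (reset): HEAD=feat@B [exp=C feat=B main=B topic=D]
ancestors(feat=B): ['A', 'B']
ancestors(topic=D): ['A', 'C', 'D']
common: ['A']

Answer: A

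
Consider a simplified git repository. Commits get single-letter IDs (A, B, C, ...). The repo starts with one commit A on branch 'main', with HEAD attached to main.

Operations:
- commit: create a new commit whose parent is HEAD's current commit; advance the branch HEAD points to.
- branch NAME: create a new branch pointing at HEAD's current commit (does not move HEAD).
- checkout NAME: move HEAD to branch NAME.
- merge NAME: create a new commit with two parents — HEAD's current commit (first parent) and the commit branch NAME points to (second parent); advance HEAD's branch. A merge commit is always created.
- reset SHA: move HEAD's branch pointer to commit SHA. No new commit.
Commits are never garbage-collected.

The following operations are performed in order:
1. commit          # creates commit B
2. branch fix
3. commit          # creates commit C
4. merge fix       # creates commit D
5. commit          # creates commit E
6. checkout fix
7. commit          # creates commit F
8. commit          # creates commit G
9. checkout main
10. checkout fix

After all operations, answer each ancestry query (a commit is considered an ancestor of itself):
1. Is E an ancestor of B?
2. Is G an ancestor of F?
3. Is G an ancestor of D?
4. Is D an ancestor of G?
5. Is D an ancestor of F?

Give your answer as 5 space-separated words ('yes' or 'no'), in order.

Answer: no no no no no

Derivation:
After op 1 (commit): HEAD=main@B [main=B]
After op 2 (branch): HEAD=main@B [fix=B main=B]
After op 3 (commit): HEAD=main@C [fix=B main=C]
After op 4 (merge): HEAD=main@D [fix=B main=D]
After op 5 (commit): HEAD=main@E [fix=B main=E]
After op 6 (checkout): HEAD=fix@B [fix=B main=E]
After op 7 (commit): HEAD=fix@F [fix=F main=E]
After op 8 (commit): HEAD=fix@G [fix=G main=E]
After op 9 (checkout): HEAD=main@E [fix=G main=E]
After op 10 (checkout): HEAD=fix@G [fix=G main=E]
ancestors(B) = {A,B}; E in? no
ancestors(F) = {A,B,F}; G in? no
ancestors(D) = {A,B,C,D}; G in? no
ancestors(G) = {A,B,F,G}; D in? no
ancestors(F) = {A,B,F}; D in? no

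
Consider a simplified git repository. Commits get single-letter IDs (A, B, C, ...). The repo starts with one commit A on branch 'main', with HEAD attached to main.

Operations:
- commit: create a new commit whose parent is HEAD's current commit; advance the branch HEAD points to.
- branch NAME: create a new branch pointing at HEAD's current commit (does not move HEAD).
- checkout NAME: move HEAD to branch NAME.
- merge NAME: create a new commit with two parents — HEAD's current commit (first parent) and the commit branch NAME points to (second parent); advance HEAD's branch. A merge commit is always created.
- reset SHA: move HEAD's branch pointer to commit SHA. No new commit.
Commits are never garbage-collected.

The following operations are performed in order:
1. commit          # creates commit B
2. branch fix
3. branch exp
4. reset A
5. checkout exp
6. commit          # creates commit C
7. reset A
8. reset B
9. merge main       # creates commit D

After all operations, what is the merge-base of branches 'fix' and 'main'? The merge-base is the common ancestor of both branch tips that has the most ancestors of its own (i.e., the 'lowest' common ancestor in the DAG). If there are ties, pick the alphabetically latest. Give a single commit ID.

After op 1 (commit): HEAD=main@B [main=B]
After op 2 (branch): HEAD=main@B [fix=B main=B]
After op 3 (branch): HEAD=main@B [exp=B fix=B main=B]
After op 4 (reset): HEAD=main@A [exp=B fix=B main=A]
After op 5 (checkout): HEAD=exp@B [exp=B fix=B main=A]
After op 6 (commit): HEAD=exp@C [exp=C fix=B main=A]
After op 7 (reset): HEAD=exp@A [exp=A fix=B main=A]
After op 8 (reset): HEAD=exp@B [exp=B fix=B main=A]
After op 9 (merge): HEAD=exp@D [exp=D fix=B main=A]
ancestors(fix=B): ['A', 'B']
ancestors(main=A): ['A']
common: ['A']

Answer: A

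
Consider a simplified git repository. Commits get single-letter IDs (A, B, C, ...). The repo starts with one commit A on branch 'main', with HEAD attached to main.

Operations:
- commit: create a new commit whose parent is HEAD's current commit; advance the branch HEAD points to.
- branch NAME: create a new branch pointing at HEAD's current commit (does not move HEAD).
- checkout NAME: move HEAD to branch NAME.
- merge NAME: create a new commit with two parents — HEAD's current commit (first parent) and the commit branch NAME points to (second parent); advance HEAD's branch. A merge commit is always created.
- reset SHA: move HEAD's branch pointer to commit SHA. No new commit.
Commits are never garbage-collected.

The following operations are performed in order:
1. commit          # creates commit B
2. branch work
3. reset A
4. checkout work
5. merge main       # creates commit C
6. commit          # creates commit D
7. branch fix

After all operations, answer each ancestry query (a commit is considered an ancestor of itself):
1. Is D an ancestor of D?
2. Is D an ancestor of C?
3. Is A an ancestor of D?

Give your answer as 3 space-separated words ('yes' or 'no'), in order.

Answer: yes no yes

Derivation:
After op 1 (commit): HEAD=main@B [main=B]
After op 2 (branch): HEAD=main@B [main=B work=B]
After op 3 (reset): HEAD=main@A [main=A work=B]
After op 4 (checkout): HEAD=work@B [main=A work=B]
After op 5 (merge): HEAD=work@C [main=A work=C]
After op 6 (commit): HEAD=work@D [main=A work=D]
After op 7 (branch): HEAD=work@D [fix=D main=A work=D]
ancestors(D) = {A,B,C,D}; D in? yes
ancestors(C) = {A,B,C}; D in? no
ancestors(D) = {A,B,C,D}; A in? yes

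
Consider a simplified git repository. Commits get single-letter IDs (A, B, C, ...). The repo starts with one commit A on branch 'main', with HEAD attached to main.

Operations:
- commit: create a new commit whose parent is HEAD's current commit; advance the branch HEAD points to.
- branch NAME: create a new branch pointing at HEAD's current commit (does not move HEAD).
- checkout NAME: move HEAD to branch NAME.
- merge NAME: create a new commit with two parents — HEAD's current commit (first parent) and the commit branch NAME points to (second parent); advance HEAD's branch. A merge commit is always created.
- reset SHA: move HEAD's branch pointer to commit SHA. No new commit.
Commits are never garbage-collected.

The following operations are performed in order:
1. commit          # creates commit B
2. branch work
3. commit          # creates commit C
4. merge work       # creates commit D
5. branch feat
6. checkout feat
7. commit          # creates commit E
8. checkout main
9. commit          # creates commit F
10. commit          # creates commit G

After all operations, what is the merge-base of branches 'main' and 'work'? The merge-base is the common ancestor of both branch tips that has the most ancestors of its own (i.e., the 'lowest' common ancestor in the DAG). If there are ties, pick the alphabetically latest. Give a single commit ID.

After op 1 (commit): HEAD=main@B [main=B]
After op 2 (branch): HEAD=main@B [main=B work=B]
After op 3 (commit): HEAD=main@C [main=C work=B]
After op 4 (merge): HEAD=main@D [main=D work=B]
After op 5 (branch): HEAD=main@D [feat=D main=D work=B]
After op 6 (checkout): HEAD=feat@D [feat=D main=D work=B]
After op 7 (commit): HEAD=feat@E [feat=E main=D work=B]
After op 8 (checkout): HEAD=main@D [feat=E main=D work=B]
After op 9 (commit): HEAD=main@F [feat=E main=F work=B]
After op 10 (commit): HEAD=main@G [feat=E main=G work=B]
ancestors(main=G): ['A', 'B', 'C', 'D', 'F', 'G']
ancestors(work=B): ['A', 'B']
common: ['A', 'B']

Answer: B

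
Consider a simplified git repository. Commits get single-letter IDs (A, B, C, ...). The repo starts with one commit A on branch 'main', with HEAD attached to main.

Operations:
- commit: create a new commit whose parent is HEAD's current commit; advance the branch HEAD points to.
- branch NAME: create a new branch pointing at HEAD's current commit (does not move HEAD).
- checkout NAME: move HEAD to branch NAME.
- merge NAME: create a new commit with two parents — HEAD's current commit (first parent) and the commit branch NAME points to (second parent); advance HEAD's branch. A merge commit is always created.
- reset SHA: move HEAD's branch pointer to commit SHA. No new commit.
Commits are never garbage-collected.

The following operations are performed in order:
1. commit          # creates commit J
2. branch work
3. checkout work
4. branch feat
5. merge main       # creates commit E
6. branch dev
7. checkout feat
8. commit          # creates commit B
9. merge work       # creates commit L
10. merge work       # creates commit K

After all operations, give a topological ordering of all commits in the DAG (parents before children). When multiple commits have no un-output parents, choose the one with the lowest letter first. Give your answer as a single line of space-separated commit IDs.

Answer: A J B E L K

Derivation:
After op 1 (commit): HEAD=main@J [main=J]
After op 2 (branch): HEAD=main@J [main=J work=J]
After op 3 (checkout): HEAD=work@J [main=J work=J]
After op 4 (branch): HEAD=work@J [feat=J main=J work=J]
After op 5 (merge): HEAD=work@E [feat=J main=J work=E]
After op 6 (branch): HEAD=work@E [dev=E feat=J main=J work=E]
After op 7 (checkout): HEAD=feat@J [dev=E feat=J main=J work=E]
After op 8 (commit): HEAD=feat@B [dev=E feat=B main=J work=E]
After op 9 (merge): HEAD=feat@L [dev=E feat=L main=J work=E]
After op 10 (merge): HEAD=feat@K [dev=E feat=K main=J work=E]
commit A: parents=[]
commit B: parents=['J']
commit E: parents=['J', 'J']
commit J: parents=['A']
commit K: parents=['L', 'E']
commit L: parents=['B', 'E']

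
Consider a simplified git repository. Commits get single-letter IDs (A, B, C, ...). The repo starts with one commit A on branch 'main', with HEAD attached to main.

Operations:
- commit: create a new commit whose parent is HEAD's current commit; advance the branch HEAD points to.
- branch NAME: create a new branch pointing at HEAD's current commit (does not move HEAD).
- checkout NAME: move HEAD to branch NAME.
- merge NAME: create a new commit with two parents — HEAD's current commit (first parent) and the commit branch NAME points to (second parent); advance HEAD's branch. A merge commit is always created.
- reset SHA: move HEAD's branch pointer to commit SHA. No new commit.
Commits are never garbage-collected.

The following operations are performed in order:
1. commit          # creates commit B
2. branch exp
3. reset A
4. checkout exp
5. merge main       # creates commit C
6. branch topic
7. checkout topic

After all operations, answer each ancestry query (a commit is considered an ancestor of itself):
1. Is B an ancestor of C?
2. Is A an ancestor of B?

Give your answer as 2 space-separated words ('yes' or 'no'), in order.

Answer: yes yes

Derivation:
After op 1 (commit): HEAD=main@B [main=B]
After op 2 (branch): HEAD=main@B [exp=B main=B]
After op 3 (reset): HEAD=main@A [exp=B main=A]
After op 4 (checkout): HEAD=exp@B [exp=B main=A]
After op 5 (merge): HEAD=exp@C [exp=C main=A]
After op 6 (branch): HEAD=exp@C [exp=C main=A topic=C]
After op 7 (checkout): HEAD=topic@C [exp=C main=A topic=C]
ancestors(C) = {A,B,C}; B in? yes
ancestors(B) = {A,B}; A in? yes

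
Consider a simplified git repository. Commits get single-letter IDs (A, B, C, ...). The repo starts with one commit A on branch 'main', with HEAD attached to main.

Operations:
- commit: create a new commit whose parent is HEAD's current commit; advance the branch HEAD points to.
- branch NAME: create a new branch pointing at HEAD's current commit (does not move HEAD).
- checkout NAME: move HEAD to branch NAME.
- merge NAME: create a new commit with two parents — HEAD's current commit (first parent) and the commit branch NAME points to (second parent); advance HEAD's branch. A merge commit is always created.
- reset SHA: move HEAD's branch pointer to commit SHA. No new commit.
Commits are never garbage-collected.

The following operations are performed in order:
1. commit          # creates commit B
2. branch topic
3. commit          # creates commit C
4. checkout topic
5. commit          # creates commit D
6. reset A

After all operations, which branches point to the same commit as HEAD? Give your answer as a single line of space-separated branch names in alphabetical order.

Answer: topic

Derivation:
After op 1 (commit): HEAD=main@B [main=B]
After op 2 (branch): HEAD=main@B [main=B topic=B]
After op 3 (commit): HEAD=main@C [main=C topic=B]
After op 4 (checkout): HEAD=topic@B [main=C topic=B]
After op 5 (commit): HEAD=topic@D [main=C topic=D]
After op 6 (reset): HEAD=topic@A [main=C topic=A]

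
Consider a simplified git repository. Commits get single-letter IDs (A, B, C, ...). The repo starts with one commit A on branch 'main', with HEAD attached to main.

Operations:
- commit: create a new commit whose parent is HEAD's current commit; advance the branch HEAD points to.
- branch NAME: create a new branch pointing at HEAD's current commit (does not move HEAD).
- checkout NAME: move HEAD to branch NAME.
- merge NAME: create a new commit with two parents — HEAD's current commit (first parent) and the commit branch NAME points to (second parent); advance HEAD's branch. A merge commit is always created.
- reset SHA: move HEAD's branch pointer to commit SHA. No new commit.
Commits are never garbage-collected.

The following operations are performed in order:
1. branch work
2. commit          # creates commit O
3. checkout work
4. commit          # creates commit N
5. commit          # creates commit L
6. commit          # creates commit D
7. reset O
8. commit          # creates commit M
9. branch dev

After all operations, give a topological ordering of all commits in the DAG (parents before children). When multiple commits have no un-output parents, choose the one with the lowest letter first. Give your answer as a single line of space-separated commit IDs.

After op 1 (branch): HEAD=main@A [main=A work=A]
After op 2 (commit): HEAD=main@O [main=O work=A]
After op 3 (checkout): HEAD=work@A [main=O work=A]
After op 4 (commit): HEAD=work@N [main=O work=N]
After op 5 (commit): HEAD=work@L [main=O work=L]
After op 6 (commit): HEAD=work@D [main=O work=D]
After op 7 (reset): HEAD=work@O [main=O work=O]
After op 8 (commit): HEAD=work@M [main=O work=M]
After op 9 (branch): HEAD=work@M [dev=M main=O work=M]
commit A: parents=[]
commit D: parents=['L']
commit L: parents=['N']
commit M: parents=['O']
commit N: parents=['A']
commit O: parents=['A']

Answer: A N L D O M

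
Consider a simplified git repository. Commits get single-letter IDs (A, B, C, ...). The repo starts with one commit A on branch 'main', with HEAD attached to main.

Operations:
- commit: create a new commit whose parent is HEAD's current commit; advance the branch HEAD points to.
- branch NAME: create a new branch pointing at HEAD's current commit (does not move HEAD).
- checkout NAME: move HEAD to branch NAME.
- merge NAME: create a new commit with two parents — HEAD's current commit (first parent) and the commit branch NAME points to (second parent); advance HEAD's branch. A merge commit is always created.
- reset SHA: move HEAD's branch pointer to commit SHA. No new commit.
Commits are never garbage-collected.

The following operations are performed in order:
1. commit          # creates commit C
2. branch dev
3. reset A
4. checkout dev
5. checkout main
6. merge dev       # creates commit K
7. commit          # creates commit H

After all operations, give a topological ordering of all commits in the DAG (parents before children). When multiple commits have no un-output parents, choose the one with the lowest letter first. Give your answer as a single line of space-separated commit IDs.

After op 1 (commit): HEAD=main@C [main=C]
After op 2 (branch): HEAD=main@C [dev=C main=C]
After op 3 (reset): HEAD=main@A [dev=C main=A]
After op 4 (checkout): HEAD=dev@C [dev=C main=A]
After op 5 (checkout): HEAD=main@A [dev=C main=A]
After op 6 (merge): HEAD=main@K [dev=C main=K]
After op 7 (commit): HEAD=main@H [dev=C main=H]
commit A: parents=[]
commit C: parents=['A']
commit H: parents=['K']
commit K: parents=['A', 'C']

Answer: A C K H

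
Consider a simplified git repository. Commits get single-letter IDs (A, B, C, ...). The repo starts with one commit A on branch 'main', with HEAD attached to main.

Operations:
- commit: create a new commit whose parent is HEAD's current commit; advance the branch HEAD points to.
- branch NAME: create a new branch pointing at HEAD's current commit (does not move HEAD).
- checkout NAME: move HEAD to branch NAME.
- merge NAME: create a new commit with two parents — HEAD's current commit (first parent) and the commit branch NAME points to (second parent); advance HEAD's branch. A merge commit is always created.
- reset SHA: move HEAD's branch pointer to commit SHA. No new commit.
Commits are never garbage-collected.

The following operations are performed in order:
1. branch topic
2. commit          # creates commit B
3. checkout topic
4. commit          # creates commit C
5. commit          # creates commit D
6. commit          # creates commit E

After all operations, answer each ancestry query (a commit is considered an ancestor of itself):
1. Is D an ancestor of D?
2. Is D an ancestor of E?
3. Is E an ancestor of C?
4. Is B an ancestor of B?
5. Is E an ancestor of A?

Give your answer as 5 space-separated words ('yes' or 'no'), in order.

After op 1 (branch): HEAD=main@A [main=A topic=A]
After op 2 (commit): HEAD=main@B [main=B topic=A]
After op 3 (checkout): HEAD=topic@A [main=B topic=A]
After op 4 (commit): HEAD=topic@C [main=B topic=C]
After op 5 (commit): HEAD=topic@D [main=B topic=D]
After op 6 (commit): HEAD=topic@E [main=B topic=E]
ancestors(D) = {A,C,D}; D in? yes
ancestors(E) = {A,C,D,E}; D in? yes
ancestors(C) = {A,C}; E in? no
ancestors(B) = {A,B}; B in? yes
ancestors(A) = {A}; E in? no

Answer: yes yes no yes no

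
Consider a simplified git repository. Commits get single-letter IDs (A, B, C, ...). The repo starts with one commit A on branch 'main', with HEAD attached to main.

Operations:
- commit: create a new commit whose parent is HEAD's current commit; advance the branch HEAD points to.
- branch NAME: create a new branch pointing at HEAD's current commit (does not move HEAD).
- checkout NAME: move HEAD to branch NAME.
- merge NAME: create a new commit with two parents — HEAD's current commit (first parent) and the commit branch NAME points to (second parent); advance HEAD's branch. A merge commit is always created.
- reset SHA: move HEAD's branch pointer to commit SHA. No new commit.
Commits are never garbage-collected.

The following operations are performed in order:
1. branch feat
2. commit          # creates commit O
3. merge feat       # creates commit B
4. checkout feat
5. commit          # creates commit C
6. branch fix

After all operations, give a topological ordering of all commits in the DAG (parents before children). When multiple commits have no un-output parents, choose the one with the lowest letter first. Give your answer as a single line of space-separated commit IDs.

After op 1 (branch): HEAD=main@A [feat=A main=A]
After op 2 (commit): HEAD=main@O [feat=A main=O]
After op 3 (merge): HEAD=main@B [feat=A main=B]
After op 4 (checkout): HEAD=feat@A [feat=A main=B]
After op 5 (commit): HEAD=feat@C [feat=C main=B]
After op 6 (branch): HEAD=feat@C [feat=C fix=C main=B]
commit A: parents=[]
commit B: parents=['O', 'A']
commit C: parents=['A']
commit O: parents=['A']

Answer: A C O B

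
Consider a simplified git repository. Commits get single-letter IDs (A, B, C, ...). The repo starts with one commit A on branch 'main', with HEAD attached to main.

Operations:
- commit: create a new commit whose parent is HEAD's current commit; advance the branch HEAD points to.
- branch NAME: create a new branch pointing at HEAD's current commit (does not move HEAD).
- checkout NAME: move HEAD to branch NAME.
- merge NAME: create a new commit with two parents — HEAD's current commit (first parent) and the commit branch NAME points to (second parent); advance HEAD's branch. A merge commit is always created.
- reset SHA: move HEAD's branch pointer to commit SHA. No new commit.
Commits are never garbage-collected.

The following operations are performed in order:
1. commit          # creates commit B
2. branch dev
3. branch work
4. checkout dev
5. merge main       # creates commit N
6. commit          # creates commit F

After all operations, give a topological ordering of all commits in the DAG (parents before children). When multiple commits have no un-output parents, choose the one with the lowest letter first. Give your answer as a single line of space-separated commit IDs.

After op 1 (commit): HEAD=main@B [main=B]
After op 2 (branch): HEAD=main@B [dev=B main=B]
After op 3 (branch): HEAD=main@B [dev=B main=B work=B]
After op 4 (checkout): HEAD=dev@B [dev=B main=B work=B]
After op 5 (merge): HEAD=dev@N [dev=N main=B work=B]
After op 6 (commit): HEAD=dev@F [dev=F main=B work=B]
commit A: parents=[]
commit B: parents=['A']
commit F: parents=['N']
commit N: parents=['B', 'B']

Answer: A B N F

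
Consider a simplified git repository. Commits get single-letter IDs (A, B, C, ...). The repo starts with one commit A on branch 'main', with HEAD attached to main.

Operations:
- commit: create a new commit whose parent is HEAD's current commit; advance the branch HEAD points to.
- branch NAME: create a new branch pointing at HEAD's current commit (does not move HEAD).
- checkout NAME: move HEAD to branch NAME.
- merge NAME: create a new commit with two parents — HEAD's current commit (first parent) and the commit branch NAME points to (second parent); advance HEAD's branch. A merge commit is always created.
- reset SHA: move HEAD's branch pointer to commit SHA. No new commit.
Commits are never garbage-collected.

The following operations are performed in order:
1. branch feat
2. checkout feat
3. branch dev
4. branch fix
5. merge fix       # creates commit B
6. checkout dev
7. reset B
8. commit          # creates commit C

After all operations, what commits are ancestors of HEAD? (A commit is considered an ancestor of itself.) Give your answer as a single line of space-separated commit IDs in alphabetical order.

Answer: A B C

Derivation:
After op 1 (branch): HEAD=main@A [feat=A main=A]
After op 2 (checkout): HEAD=feat@A [feat=A main=A]
After op 3 (branch): HEAD=feat@A [dev=A feat=A main=A]
After op 4 (branch): HEAD=feat@A [dev=A feat=A fix=A main=A]
After op 5 (merge): HEAD=feat@B [dev=A feat=B fix=A main=A]
After op 6 (checkout): HEAD=dev@A [dev=A feat=B fix=A main=A]
After op 7 (reset): HEAD=dev@B [dev=B feat=B fix=A main=A]
After op 8 (commit): HEAD=dev@C [dev=C feat=B fix=A main=A]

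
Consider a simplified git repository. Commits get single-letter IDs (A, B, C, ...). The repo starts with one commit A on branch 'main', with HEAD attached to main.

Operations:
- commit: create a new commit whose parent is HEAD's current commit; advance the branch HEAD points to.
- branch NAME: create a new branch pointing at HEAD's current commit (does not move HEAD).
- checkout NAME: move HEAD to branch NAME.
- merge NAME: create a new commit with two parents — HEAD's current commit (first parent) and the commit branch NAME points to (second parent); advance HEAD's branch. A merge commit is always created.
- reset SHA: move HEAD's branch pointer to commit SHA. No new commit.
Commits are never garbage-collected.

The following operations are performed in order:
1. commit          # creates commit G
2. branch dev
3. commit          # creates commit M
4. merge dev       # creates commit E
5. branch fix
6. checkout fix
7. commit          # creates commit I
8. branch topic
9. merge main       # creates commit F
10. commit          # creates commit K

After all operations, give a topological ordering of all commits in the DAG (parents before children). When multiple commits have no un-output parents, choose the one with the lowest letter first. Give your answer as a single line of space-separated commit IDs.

Answer: A G M E I F K

Derivation:
After op 1 (commit): HEAD=main@G [main=G]
After op 2 (branch): HEAD=main@G [dev=G main=G]
After op 3 (commit): HEAD=main@M [dev=G main=M]
After op 4 (merge): HEAD=main@E [dev=G main=E]
After op 5 (branch): HEAD=main@E [dev=G fix=E main=E]
After op 6 (checkout): HEAD=fix@E [dev=G fix=E main=E]
After op 7 (commit): HEAD=fix@I [dev=G fix=I main=E]
After op 8 (branch): HEAD=fix@I [dev=G fix=I main=E topic=I]
After op 9 (merge): HEAD=fix@F [dev=G fix=F main=E topic=I]
After op 10 (commit): HEAD=fix@K [dev=G fix=K main=E topic=I]
commit A: parents=[]
commit E: parents=['M', 'G']
commit F: parents=['I', 'E']
commit G: parents=['A']
commit I: parents=['E']
commit K: parents=['F']
commit M: parents=['G']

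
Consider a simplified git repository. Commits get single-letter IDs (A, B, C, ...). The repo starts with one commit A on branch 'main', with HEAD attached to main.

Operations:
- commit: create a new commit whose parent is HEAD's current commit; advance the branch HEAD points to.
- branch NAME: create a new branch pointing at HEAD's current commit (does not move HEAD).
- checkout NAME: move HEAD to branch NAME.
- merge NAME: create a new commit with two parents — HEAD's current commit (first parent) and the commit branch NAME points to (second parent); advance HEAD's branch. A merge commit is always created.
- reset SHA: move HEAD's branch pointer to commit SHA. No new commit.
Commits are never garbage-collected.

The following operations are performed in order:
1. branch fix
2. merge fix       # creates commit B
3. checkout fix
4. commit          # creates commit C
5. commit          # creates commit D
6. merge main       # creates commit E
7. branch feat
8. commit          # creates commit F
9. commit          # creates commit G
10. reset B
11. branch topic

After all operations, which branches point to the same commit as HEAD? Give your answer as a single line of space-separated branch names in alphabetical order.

After op 1 (branch): HEAD=main@A [fix=A main=A]
After op 2 (merge): HEAD=main@B [fix=A main=B]
After op 3 (checkout): HEAD=fix@A [fix=A main=B]
After op 4 (commit): HEAD=fix@C [fix=C main=B]
After op 5 (commit): HEAD=fix@D [fix=D main=B]
After op 6 (merge): HEAD=fix@E [fix=E main=B]
After op 7 (branch): HEAD=fix@E [feat=E fix=E main=B]
After op 8 (commit): HEAD=fix@F [feat=E fix=F main=B]
After op 9 (commit): HEAD=fix@G [feat=E fix=G main=B]
After op 10 (reset): HEAD=fix@B [feat=E fix=B main=B]
After op 11 (branch): HEAD=fix@B [feat=E fix=B main=B topic=B]

Answer: fix main topic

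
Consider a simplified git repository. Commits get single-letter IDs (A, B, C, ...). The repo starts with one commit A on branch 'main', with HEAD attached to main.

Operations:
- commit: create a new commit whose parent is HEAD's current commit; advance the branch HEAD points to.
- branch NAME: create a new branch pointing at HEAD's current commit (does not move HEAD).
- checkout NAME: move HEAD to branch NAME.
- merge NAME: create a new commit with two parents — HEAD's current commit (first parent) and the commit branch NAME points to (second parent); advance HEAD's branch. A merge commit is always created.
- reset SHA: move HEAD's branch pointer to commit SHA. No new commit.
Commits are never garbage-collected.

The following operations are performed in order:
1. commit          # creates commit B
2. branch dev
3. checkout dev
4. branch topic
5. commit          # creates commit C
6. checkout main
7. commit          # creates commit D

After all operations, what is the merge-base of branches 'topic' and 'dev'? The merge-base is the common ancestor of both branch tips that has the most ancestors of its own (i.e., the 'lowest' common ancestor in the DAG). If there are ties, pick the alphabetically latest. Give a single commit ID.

Answer: B

Derivation:
After op 1 (commit): HEAD=main@B [main=B]
After op 2 (branch): HEAD=main@B [dev=B main=B]
After op 3 (checkout): HEAD=dev@B [dev=B main=B]
After op 4 (branch): HEAD=dev@B [dev=B main=B topic=B]
After op 5 (commit): HEAD=dev@C [dev=C main=B topic=B]
After op 6 (checkout): HEAD=main@B [dev=C main=B topic=B]
After op 7 (commit): HEAD=main@D [dev=C main=D topic=B]
ancestors(topic=B): ['A', 'B']
ancestors(dev=C): ['A', 'B', 'C']
common: ['A', 'B']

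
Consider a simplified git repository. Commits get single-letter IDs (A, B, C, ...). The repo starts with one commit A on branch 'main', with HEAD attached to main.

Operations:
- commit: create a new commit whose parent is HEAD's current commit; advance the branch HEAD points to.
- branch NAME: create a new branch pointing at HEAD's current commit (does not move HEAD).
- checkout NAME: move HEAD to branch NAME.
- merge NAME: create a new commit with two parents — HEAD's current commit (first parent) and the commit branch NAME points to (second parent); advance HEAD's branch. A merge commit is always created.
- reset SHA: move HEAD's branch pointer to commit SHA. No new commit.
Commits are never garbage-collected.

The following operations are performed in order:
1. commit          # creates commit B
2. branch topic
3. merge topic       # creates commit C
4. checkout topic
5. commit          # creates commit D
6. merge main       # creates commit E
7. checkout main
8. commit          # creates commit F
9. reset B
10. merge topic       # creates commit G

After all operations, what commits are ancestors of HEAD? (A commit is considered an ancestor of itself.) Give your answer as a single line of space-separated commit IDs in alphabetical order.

Answer: A B C D E G

Derivation:
After op 1 (commit): HEAD=main@B [main=B]
After op 2 (branch): HEAD=main@B [main=B topic=B]
After op 3 (merge): HEAD=main@C [main=C topic=B]
After op 4 (checkout): HEAD=topic@B [main=C topic=B]
After op 5 (commit): HEAD=topic@D [main=C topic=D]
After op 6 (merge): HEAD=topic@E [main=C topic=E]
After op 7 (checkout): HEAD=main@C [main=C topic=E]
After op 8 (commit): HEAD=main@F [main=F topic=E]
After op 9 (reset): HEAD=main@B [main=B topic=E]
After op 10 (merge): HEAD=main@G [main=G topic=E]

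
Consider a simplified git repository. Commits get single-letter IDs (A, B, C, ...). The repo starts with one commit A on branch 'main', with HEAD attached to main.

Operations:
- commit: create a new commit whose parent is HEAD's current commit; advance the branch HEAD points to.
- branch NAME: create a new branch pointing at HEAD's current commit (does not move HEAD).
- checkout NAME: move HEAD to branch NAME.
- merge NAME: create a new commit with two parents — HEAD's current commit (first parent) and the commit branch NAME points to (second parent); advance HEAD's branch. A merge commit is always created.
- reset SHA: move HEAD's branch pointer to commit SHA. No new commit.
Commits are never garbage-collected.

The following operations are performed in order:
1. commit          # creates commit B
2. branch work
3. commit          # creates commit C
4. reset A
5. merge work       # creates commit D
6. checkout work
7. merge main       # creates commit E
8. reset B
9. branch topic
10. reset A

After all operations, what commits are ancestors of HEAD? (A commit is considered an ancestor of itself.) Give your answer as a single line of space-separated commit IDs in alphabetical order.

After op 1 (commit): HEAD=main@B [main=B]
After op 2 (branch): HEAD=main@B [main=B work=B]
After op 3 (commit): HEAD=main@C [main=C work=B]
After op 4 (reset): HEAD=main@A [main=A work=B]
After op 5 (merge): HEAD=main@D [main=D work=B]
After op 6 (checkout): HEAD=work@B [main=D work=B]
After op 7 (merge): HEAD=work@E [main=D work=E]
After op 8 (reset): HEAD=work@B [main=D work=B]
After op 9 (branch): HEAD=work@B [main=D topic=B work=B]
After op 10 (reset): HEAD=work@A [main=D topic=B work=A]

Answer: A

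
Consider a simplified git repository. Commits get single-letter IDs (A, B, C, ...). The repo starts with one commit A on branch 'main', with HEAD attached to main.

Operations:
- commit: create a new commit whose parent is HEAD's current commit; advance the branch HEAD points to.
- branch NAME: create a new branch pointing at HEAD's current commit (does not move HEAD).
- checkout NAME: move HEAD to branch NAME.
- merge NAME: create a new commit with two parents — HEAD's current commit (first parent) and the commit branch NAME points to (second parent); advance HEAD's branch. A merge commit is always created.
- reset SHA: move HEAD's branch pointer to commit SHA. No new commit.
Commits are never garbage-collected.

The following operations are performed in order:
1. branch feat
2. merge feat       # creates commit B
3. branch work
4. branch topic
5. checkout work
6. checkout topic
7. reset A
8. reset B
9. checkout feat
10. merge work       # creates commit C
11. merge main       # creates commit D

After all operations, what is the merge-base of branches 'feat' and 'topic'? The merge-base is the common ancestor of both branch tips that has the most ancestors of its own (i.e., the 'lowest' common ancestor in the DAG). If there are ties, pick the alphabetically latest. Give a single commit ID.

Answer: B

Derivation:
After op 1 (branch): HEAD=main@A [feat=A main=A]
After op 2 (merge): HEAD=main@B [feat=A main=B]
After op 3 (branch): HEAD=main@B [feat=A main=B work=B]
After op 4 (branch): HEAD=main@B [feat=A main=B topic=B work=B]
After op 5 (checkout): HEAD=work@B [feat=A main=B topic=B work=B]
After op 6 (checkout): HEAD=topic@B [feat=A main=B topic=B work=B]
After op 7 (reset): HEAD=topic@A [feat=A main=B topic=A work=B]
After op 8 (reset): HEAD=topic@B [feat=A main=B topic=B work=B]
After op 9 (checkout): HEAD=feat@A [feat=A main=B topic=B work=B]
After op 10 (merge): HEAD=feat@C [feat=C main=B topic=B work=B]
After op 11 (merge): HEAD=feat@D [feat=D main=B topic=B work=B]
ancestors(feat=D): ['A', 'B', 'C', 'D']
ancestors(topic=B): ['A', 'B']
common: ['A', 'B']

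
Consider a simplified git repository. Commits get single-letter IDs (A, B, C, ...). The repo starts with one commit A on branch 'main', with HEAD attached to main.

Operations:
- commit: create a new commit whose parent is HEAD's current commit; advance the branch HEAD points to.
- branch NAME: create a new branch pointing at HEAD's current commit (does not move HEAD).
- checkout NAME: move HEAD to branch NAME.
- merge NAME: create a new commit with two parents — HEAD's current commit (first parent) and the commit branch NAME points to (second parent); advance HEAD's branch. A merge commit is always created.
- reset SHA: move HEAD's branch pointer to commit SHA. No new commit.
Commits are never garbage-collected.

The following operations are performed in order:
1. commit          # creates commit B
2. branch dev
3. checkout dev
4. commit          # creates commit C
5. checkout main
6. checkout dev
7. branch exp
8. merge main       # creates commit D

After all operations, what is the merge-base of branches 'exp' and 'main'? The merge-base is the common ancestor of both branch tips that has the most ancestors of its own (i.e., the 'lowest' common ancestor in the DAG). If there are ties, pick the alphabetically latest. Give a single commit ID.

Answer: B

Derivation:
After op 1 (commit): HEAD=main@B [main=B]
After op 2 (branch): HEAD=main@B [dev=B main=B]
After op 3 (checkout): HEAD=dev@B [dev=B main=B]
After op 4 (commit): HEAD=dev@C [dev=C main=B]
After op 5 (checkout): HEAD=main@B [dev=C main=B]
After op 6 (checkout): HEAD=dev@C [dev=C main=B]
After op 7 (branch): HEAD=dev@C [dev=C exp=C main=B]
After op 8 (merge): HEAD=dev@D [dev=D exp=C main=B]
ancestors(exp=C): ['A', 'B', 'C']
ancestors(main=B): ['A', 'B']
common: ['A', 'B']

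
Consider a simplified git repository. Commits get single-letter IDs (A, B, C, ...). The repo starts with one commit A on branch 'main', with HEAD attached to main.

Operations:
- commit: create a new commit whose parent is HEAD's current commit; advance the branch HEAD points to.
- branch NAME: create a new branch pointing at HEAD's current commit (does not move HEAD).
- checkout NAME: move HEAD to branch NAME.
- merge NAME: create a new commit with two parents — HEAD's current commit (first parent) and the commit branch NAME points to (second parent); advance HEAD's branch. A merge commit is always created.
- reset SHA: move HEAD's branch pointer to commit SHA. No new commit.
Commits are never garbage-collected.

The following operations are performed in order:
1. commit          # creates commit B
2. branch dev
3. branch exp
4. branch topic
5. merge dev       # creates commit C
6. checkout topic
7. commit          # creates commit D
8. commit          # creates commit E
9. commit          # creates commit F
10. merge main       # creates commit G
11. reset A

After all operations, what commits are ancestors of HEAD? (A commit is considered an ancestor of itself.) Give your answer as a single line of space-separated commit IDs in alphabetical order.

After op 1 (commit): HEAD=main@B [main=B]
After op 2 (branch): HEAD=main@B [dev=B main=B]
After op 3 (branch): HEAD=main@B [dev=B exp=B main=B]
After op 4 (branch): HEAD=main@B [dev=B exp=B main=B topic=B]
After op 5 (merge): HEAD=main@C [dev=B exp=B main=C topic=B]
After op 6 (checkout): HEAD=topic@B [dev=B exp=B main=C topic=B]
After op 7 (commit): HEAD=topic@D [dev=B exp=B main=C topic=D]
After op 8 (commit): HEAD=topic@E [dev=B exp=B main=C topic=E]
After op 9 (commit): HEAD=topic@F [dev=B exp=B main=C topic=F]
After op 10 (merge): HEAD=topic@G [dev=B exp=B main=C topic=G]
After op 11 (reset): HEAD=topic@A [dev=B exp=B main=C topic=A]

Answer: A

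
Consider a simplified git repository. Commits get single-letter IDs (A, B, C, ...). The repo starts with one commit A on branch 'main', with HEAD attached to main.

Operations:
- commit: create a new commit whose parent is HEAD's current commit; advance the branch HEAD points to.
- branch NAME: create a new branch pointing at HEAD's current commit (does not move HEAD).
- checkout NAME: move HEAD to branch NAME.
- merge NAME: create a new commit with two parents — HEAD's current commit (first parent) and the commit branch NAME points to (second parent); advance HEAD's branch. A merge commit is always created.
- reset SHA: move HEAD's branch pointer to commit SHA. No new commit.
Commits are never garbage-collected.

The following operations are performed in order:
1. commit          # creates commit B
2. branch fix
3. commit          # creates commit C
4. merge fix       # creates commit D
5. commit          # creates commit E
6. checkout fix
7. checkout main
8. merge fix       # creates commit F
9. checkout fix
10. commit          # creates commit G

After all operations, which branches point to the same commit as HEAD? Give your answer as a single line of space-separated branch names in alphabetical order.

Answer: fix

Derivation:
After op 1 (commit): HEAD=main@B [main=B]
After op 2 (branch): HEAD=main@B [fix=B main=B]
After op 3 (commit): HEAD=main@C [fix=B main=C]
After op 4 (merge): HEAD=main@D [fix=B main=D]
After op 5 (commit): HEAD=main@E [fix=B main=E]
After op 6 (checkout): HEAD=fix@B [fix=B main=E]
After op 7 (checkout): HEAD=main@E [fix=B main=E]
After op 8 (merge): HEAD=main@F [fix=B main=F]
After op 9 (checkout): HEAD=fix@B [fix=B main=F]
After op 10 (commit): HEAD=fix@G [fix=G main=F]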